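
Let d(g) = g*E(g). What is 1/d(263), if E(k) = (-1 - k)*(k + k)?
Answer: -1/36521232 ≈ -2.7381e-8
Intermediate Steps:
E(k) = 2*k*(-1 - k) (E(k) = (-1 - k)*(2*k) = 2*k*(-1 - k))
d(g) = -2*g²*(1 + g) (d(g) = g*(-2*g*(1 + g)) = -2*g²*(1 + g))
1/d(263) = 1/(2*263²*(-1 - 1*263)) = 1/(2*69169*(-1 - 263)) = 1/(2*69169*(-264)) = 1/(-36521232) = -1/36521232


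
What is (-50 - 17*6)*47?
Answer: -7144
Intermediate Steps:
(-50 - 17*6)*47 = (-50 - 102)*47 = -152*47 = -7144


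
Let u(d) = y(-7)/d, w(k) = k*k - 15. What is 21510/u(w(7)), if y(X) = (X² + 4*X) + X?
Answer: 365670/7 ≈ 52239.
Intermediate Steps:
w(k) = -15 + k² (w(k) = k² - 15 = -15 + k²)
y(X) = X² + 5*X
u(d) = 14/d (u(d) = (-7*(5 - 7))/d = (-7*(-2))/d = 14/d)
21510/u(w(7)) = 21510/((14/(-15 + 7²))) = 21510/((14/(-15 + 49))) = 21510/((14/34)) = 21510/((14*(1/34))) = 21510/(7/17) = 21510*(17/7) = 365670/7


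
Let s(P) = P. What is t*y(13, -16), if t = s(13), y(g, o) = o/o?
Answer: 13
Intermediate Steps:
y(g, o) = 1
t = 13
t*y(13, -16) = 13*1 = 13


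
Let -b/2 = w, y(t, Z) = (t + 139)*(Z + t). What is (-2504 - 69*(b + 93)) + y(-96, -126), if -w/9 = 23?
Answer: -47033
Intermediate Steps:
w = -207 (w = -9*23 = -207)
y(t, Z) = (139 + t)*(Z + t)
b = 414 (b = -2*(-207) = 414)
(-2504 - 69*(b + 93)) + y(-96, -126) = (-2504 - 69*(414 + 93)) + ((-96)² + 139*(-126) + 139*(-96) - 126*(-96)) = (-2504 - 69*507) + (9216 - 17514 - 13344 + 12096) = (-2504 - 34983) - 9546 = -37487 - 9546 = -47033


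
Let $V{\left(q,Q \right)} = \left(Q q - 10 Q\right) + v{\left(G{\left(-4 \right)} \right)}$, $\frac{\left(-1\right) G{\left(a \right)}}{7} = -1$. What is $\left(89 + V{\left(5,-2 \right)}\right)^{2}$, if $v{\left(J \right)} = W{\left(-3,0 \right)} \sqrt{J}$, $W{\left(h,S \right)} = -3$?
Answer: $9864 - 594 \sqrt{7} \approx 8292.4$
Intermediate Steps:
$G{\left(a \right)} = 7$ ($G{\left(a \right)} = \left(-7\right) \left(-1\right) = 7$)
$v{\left(J \right)} = - 3 \sqrt{J}$
$V{\left(q,Q \right)} = - 10 Q - 3 \sqrt{7} + Q q$ ($V{\left(q,Q \right)} = \left(Q q - 10 Q\right) - 3 \sqrt{7} = \left(- 10 Q + Q q\right) - 3 \sqrt{7} = - 10 Q - 3 \sqrt{7} + Q q$)
$\left(89 + V{\left(5,-2 \right)}\right)^{2} = \left(89 - \left(-10 + 3 \sqrt{7}\right)\right)^{2} = \left(89 + \left(10 - 3 \sqrt{7}\right)\right)^{2} = \left(99 - 3 \sqrt{7}\right)^{2}$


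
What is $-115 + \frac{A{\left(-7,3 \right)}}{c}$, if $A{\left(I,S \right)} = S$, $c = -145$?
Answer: $- \frac{16678}{145} \approx -115.02$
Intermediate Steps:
$-115 + \frac{A{\left(-7,3 \right)}}{c} = -115 + \frac{3}{-145} = -115 + 3 \left(- \frac{1}{145}\right) = -115 - \frac{3}{145} = - \frac{16678}{145}$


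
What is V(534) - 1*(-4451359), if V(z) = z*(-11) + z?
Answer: 4446019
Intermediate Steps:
V(z) = -10*z (V(z) = -11*z + z = -10*z)
V(534) - 1*(-4451359) = -10*534 - 1*(-4451359) = -5340 + 4451359 = 4446019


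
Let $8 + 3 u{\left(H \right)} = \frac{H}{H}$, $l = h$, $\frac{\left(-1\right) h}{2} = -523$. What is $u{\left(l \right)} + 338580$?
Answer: $\frac{1015733}{3} \approx 3.3858 \cdot 10^{5}$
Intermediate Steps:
$h = 1046$ ($h = \left(-2\right) \left(-523\right) = 1046$)
$l = 1046$
$u{\left(H \right)} = - \frac{7}{3}$ ($u{\left(H \right)} = - \frac{8}{3} + \frac{H \frac{1}{H}}{3} = - \frac{8}{3} + \frac{1}{3} \cdot 1 = - \frac{8}{3} + \frac{1}{3} = - \frac{7}{3}$)
$u{\left(l \right)} + 338580 = - \frac{7}{3} + 338580 = \frac{1015733}{3}$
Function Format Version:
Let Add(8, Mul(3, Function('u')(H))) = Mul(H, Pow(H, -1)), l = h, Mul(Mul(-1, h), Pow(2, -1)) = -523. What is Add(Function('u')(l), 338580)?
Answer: Rational(1015733, 3) ≈ 3.3858e+5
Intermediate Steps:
h = 1046 (h = Mul(-2, -523) = 1046)
l = 1046
Function('u')(H) = Rational(-7, 3) (Function('u')(H) = Add(Rational(-8, 3), Mul(Rational(1, 3), Mul(H, Pow(H, -1)))) = Add(Rational(-8, 3), Mul(Rational(1, 3), 1)) = Add(Rational(-8, 3), Rational(1, 3)) = Rational(-7, 3))
Add(Function('u')(l), 338580) = Add(Rational(-7, 3), 338580) = Rational(1015733, 3)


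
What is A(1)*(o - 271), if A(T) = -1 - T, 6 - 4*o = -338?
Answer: 370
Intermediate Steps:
o = 86 (o = 3/2 - 1/4*(-338) = 3/2 + 169/2 = 86)
A(1)*(o - 271) = (-1 - 1*1)*(86 - 271) = (-1 - 1)*(-185) = -2*(-185) = 370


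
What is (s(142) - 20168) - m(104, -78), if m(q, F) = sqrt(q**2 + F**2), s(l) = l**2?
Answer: -134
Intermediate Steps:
m(q, F) = sqrt(F**2 + q**2)
(s(142) - 20168) - m(104, -78) = (142**2 - 20168) - sqrt((-78)**2 + 104**2) = (20164 - 20168) - sqrt(6084 + 10816) = -4 - sqrt(16900) = -4 - 1*130 = -4 - 130 = -134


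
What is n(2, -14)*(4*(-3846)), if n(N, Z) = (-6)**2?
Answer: -553824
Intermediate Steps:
n(N, Z) = 36
n(2, -14)*(4*(-3846)) = 36*(4*(-3846)) = 36*(-15384) = -553824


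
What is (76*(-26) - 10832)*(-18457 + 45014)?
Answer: -340142056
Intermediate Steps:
(76*(-26) - 10832)*(-18457 + 45014) = (-1976 - 10832)*26557 = -12808*26557 = -340142056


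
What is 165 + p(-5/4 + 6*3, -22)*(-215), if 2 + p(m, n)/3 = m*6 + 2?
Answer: -129315/2 ≈ -64658.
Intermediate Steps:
p(m, n) = 18*m (p(m, n) = -6 + 3*(m*6 + 2) = -6 + 3*(6*m + 2) = -6 + 3*(2 + 6*m) = -6 + (6 + 18*m) = 18*m)
165 + p(-5/4 + 6*3, -22)*(-215) = 165 + (18*(-5/4 + 6*3))*(-215) = 165 + (18*(-5*1/4 + 18))*(-215) = 165 + (18*(-5/4 + 18))*(-215) = 165 + (18*(67/4))*(-215) = 165 + (603/2)*(-215) = 165 - 129645/2 = -129315/2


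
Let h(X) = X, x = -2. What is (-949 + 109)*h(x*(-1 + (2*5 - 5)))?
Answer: 6720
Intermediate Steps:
(-949 + 109)*h(x*(-1 + (2*5 - 5))) = (-949 + 109)*(-2*(-1 + (2*5 - 5))) = -(-1680)*(-1 + (10 - 5)) = -(-1680)*(-1 + 5) = -(-1680)*4 = -840*(-8) = 6720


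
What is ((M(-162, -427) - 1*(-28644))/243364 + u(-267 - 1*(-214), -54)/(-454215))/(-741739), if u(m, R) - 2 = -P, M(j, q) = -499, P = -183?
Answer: -2547771767/16398303396146628 ≈ -1.5537e-7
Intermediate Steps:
u(m, R) = 185 (u(m, R) = 2 - 1*(-183) = 2 + 183 = 185)
((M(-162, -427) - 1*(-28644))/243364 + u(-267 - 1*(-214), -54)/(-454215))/(-741739) = ((-499 - 1*(-28644))/243364 + 185/(-454215))/(-741739) = ((-499 + 28644)*(1/243364) + 185*(-1/454215))*(-1/741739) = (28145*(1/243364) - 37/90843)*(-1/741739) = (28145/243364 - 37/90843)*(-1/741739) = (2547771767/22107915852)*(-1/741739) = -2547771767/16398303396146628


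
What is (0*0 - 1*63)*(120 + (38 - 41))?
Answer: -7371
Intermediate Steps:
(0*0 - 1*63)*(120 + (38 - 41)) = (0 - 63)*(120 - 3) = -63*117 = -7371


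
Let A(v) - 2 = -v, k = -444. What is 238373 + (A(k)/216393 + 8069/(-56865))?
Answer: 57514173437258/241278195 ≈ 2.3837e+5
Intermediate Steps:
A(v) = 2 - v
238373 + (A(k)/216393 + 8069/(-56865)) = 238373 + ((2 - 1*(-444))/216393 + 8069/(-56865)) = 238373 + ((2 + 444)*(1/216393) + 8069*(-1/56865)) = 238373 + (446*(1/216393) - 8069/56865) = 238373 + (446/216393 - 8069/56865) = 238373 - 33739477/241278195 = 57514173437258/241278195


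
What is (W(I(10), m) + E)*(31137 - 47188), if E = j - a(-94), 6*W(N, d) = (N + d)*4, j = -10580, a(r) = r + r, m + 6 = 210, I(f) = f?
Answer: 493536148/3 ≈ 1.6451e+8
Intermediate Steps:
m = 204 (m = -6 + 210 = 204)
a(r) = 2*r
W(N, d) = 2*N/3 + 2*d/3 (W(N, d) = ((N + d)*4)/6 = (4*N + 4*d)/6 = 2*N/3 + 2*d/3)
E = -10392 (E = -10580 - 2*(-94) = -10580 - 1*(-188) = -10580 + 188 = -10392)
(W(I(10), m) + E)*(31137 - 47188) = (((2/3)*10 + (2/3)*204) - 10392)*(31137 - 47188) = ((20/3 + 136) - 10392)*(-16051) = (428/3 - 10392)*(-16051) = -30748/3*(-16051) = 493536148/3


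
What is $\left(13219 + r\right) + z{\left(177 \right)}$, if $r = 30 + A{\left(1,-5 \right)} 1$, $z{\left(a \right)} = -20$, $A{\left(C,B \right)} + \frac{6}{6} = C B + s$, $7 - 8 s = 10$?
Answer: $\frac{105781}{8} \approx 13223.0$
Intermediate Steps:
$s = - \frac{3}{8}$ ($s = \frac{7}{8} - \frac{5}{4} = - \frac{3}{8} \approx -0.375$)
$A{\left(C,B \right)} = - \frac{11}{8} + B C$ ($A{\left(C,B \right)} = -1 + \left(C B - \frac{3}{8}\right) = -1 + \left(B C - \frac{3}{8}\right) = -1 + \left(- \frac{3}{8} + B C\right) = - \frac{11}{8} + B C$)
$r = \frac{189}{8}$ ($r = 30 + \left(- \frac{11}{8} - 5\right) 1 = 30 - \frac{51}{8} = \frac{189}{8} \approx 23.625$)
$\left(13219 + r\right) + z{\left(177 \right)} = \left(13219 + \frac{189}{8}\right) - 20 = \frac{105941}{8} - 20 = \frac{105781}{8}$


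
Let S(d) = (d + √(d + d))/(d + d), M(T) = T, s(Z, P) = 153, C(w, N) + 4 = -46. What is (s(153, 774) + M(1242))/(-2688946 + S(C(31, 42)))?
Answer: -187553948625/361521395098513 + 6975*I/361521395098513 ≈ -0.00051879 + 1.9293e-11*I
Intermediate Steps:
C(w, N) = -50 (C(w, N) = -4 - 46 = -50)
S(d) = (d + √2*√d)/(2*d) (S(d) = (d + √(2*d))/((2*d)) = (d + √2*√d)*(1/(2*d)) = (d + √2*√d)/(2*d))
(s(153, 774) + M(1242))/(-2688946 + S(C(31, 42))) = (153 + 1242)/(-2688946 + (½ + √2/(2*√(-50)))) = 1395/(-2688946 + (½ + √2*(-I*√2/10)/2)) = 1395/(-2688946 + (½ - I/10)) = 1395/(-5377891/2 - I/10) = 1395*(50*(-5377891/2 + I/10)/361521395098513) = 69750*(-5377891/2 + I/10)/361521395098513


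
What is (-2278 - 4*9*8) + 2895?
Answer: 329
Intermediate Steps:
(-2278 - 4*9*8) + 2895 = (-2278 - 36*8) + 2895 = (-2278 - 288) + 2895 = -2566 + 2895 = 329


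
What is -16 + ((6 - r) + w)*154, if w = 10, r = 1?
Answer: 2294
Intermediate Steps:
-16 + ((6 - r) + w)*154 = -16 + ((6 - 1*1) + 10)*154 = -16 + ((6 - 1) + 10)*154 = -16 + (5 + 10)*154 = -16 + 15*154 = -16 + 2310 = 2294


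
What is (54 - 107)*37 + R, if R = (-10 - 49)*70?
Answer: -6091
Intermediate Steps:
R = -4130 (R = -59*70 = -4130)
(54 - 107)*37 + R = (54 - 107)*37 - 4130 = -53*37 - 4130 = -1961 - 4130 = -6091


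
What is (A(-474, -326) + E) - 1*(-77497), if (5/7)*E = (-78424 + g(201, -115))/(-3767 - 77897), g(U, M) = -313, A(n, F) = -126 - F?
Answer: 31725790199/408320 ≈ 77698.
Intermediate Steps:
E = 551159/408320 (E = 7*((-78424 - 313)/(-3767 - 77897))/5 = 7*(-78737/(-81664))/5 = 7*(-78737*(-1/81664))/5 = (7/5)*(78737/81664) = 551159/408320 ≈ 1.3498)
(A(-474, -326) + E) - 1*(-77497) = ((-126 - 1*(-326)) + 551159/408320) - 1*(-77497) = ((-126 + 326) + 551159/408320) + 77497 = (200 + 551159/408320) + 77497 = 82215159/408320 + 77497 = 31725790199/408320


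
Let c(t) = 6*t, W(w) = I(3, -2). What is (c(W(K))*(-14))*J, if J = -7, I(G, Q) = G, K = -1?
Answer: 1764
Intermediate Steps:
W(w) = 3
(c(W(K))*(-14))*J = ((6*3)*(-14))*(-7) = (18*(-14))*(-7) = -252*(-7) = 1764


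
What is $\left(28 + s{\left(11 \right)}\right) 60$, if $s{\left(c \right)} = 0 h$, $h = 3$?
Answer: $1680$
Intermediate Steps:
$s{\left(c \right)} = 0$ ($s{\left(c \right)} = 0 \cdot 3 = 0$)
$\left(28 + s{\left(11 \right)}\right) 60 = \left(28 + 0\right) 60 = 28 \cdot 60 = 1680$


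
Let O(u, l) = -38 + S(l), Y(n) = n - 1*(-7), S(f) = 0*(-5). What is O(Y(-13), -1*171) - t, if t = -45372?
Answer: 45334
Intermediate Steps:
S(f) = 0
Y(n) = 7 + n (Y(n) = n + 7 = 7 + n)
O(u, l) = -38 (O(u, l) = -38 + 0 = -38)
O(Y(-13), -1*171) - t = -38 - 1*(-45372) = -38 + 45372 = 45334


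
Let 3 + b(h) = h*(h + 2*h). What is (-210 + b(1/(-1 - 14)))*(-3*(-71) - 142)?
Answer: -1134154/75 ≈ -15122.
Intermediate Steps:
b(h) = -3 + 3*h**2 (b(h) = -3 + h*(h + 2*h) = -3 + h*(3*h) = -3 + 3*h**2)
(-210 + b(1/(-1 - 14)))*(-3*(-71) - 142) = (-210 + (-3 + 3*(1/(-1 - 14))**2))*(-3*(-71) - 142) = (-210 + (-3 + 3*(1/(-15))**2))*(213 - 142) = (-210 + (-3 + 3*(-1/15)**2))*71 = (-210 + (-3 + 3*(1/225)))*71 = (-210 + (-3 + 1/75))*71 = (-210 - 224/75)*71 = -15974/75*71 = -1134154/75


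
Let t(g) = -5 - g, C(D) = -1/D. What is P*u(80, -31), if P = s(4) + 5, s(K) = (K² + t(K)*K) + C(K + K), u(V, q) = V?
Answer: -1210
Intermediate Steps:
s(K) = K² - 1/(2*K) + K*(-5 - K) (s(K) = (K² + (-5 - K)*K) - 1/(K + K) = (K² + K*(-5 - K)) - 1/(2*K) = K² - 1/(2*K) + K*(-5 - K))
P = -121/8 (P = (-5*4 - ½/4) + 5 = (-20 - ½*¼) + 5 = (-20 - ⅛) + 5 = -161/8 + 5 = -121/8 ≈ -15.125)
P*u(80, -31) = -121/8*80 = -1210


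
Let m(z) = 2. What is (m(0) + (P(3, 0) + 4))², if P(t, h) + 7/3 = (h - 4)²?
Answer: 3481/9 ≈ 386.78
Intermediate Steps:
P(t, h) = -7/3 + (-4 + h)² (P(t, h) = -7/3 + (h - 4)² = -7/3 + (-4 + h)²)
(m(0) + (P(3, 0) + 4))² = (2 + ((-7/3 + (-4 + 0)²) + 4))² = (2 + ((-7/3 + (-4)²) + 4))² = (2 + ((-7/3 + 16) + 4))² = (2 + (41/3 + 4))² = (2 + 53/3)² = (59/3)² = 3481/9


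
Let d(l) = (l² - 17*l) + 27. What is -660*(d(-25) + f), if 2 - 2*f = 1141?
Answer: -334950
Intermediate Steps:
f = -1139/2 (f = 1 - ½*1141 = 1 - 1141/2 = -1139/2 ≈ -569.50)
d(l) = 27 + l² - 17*l
-660*(d(-25) + f) = -660*((27 + (-25)² - 17*(-25)) - 1139/2) = -660*((27 + 625 + 425) - 1139/2) = -660*(1077 - 1139/2) = -660*1015/2 = -334950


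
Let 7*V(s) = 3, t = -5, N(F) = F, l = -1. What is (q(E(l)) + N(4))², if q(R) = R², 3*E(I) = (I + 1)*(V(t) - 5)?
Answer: 16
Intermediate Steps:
V(s) = 3/7 (V(s) = (⅐)*3 = 3/7)
E(I) = -32/21 - 32*I/21 (E(I) = ((I + 1)*(3/7 - 5))/3 = ((1 + I)*(-32/7))/3 = (-32/7 - 32*I/7)/3 = -32/21 - 32*I/21)
(q(E(l)) + N(4))² = ((-32/21 - 32/21*(-1))² + 4)² = ((-32/21 + 32/21)² + 4)² = (0² + 4)² = (0 + 4)² = 4² = 16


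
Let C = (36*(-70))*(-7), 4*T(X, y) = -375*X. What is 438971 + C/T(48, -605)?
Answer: 10974177/25 ≈ 4.3897e+5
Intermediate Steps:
T(X, y) = -375*X/4 (T(X, y) = (-375*X)/4 = -375*X/4)
C = 17640 (C = -2520*(-7) = 17640)
438971 + C/T(48, -605) = 438971 + 17640/((-375/4*48)) = 438971 + 17640/(-4500) = 438971 + 17640*(-1/4500) = 438971 - 98/25 = 10974177/25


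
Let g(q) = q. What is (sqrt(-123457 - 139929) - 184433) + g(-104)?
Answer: -184537 + I*sqrt(263386) ≈ -1.8454e+5 + 513.21*I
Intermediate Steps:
(sqrt(-123457 - 139929) - 184433) + g(-104) = (sqrt(-123457 - 139929) - 184433) - 104 = (sqrt(-263386) - 184433) - 104 = (I*sqrt(263386) - 184433) - 104 = (-184433 + I*sqrt(263386)) - 104 = -184537 + I*sqrt(263386)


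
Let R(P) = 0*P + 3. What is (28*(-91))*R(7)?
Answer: -7644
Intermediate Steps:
R(P) = 3 (R(P) = 0 + 3 = 3)
(28*(-91))*R(7) = (28*(-91))*3 = -2548*3 = -7644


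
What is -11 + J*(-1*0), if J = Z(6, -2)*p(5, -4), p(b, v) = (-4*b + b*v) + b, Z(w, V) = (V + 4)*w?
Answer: -11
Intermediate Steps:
Z(w, V) = w*(4 + V) (Z(w, V) = (4 + V)*w = w*(4 + V))
p(b, v) = -3*b + b*v
J = -420 (J = (6*(4 - 2))*(5*(-3 - 4)) = (6*2)*(5*(-7)) = 12*(-35) = -420)
-11 + J*(-1*0) = -11 - (-420)*0 = -11 - 420*0 = -11 + 0 = -11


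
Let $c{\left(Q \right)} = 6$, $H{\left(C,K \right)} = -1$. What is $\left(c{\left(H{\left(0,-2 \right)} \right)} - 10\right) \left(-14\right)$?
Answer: $56$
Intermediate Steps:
$\left(c{\left(H{\left(0,-2 \right)} \right)} - 10\right) \left(-14\right) = \left(6 - 10\right) \left(-14\right) = \left(-4\right) \left(-14\right) = 56$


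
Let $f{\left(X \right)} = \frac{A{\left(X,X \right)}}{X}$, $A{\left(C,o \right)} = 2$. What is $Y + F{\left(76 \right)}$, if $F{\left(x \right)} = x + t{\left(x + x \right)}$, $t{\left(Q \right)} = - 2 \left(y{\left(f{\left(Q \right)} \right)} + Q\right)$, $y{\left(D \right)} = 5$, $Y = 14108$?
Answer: $13870$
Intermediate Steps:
$f{\left(X \right)} = \frac{2}{X}$
$t{\left(Q \right)} = -10 - 2 Q$ ($t{\left(Q \right)} = - 2 \left(5 + Q\right) = -10 - 2 Q$)
$F{\left(x \right)} = -10 - 3 x$ ($F{\left(x \right)} = x - \left(10 + 2 \left(x + x\right)\right) = x - \left(10 + 2 \cdot 2 x\right) = x - \left(10 + 4 x\right) = -10 - 3 x$)
$Y + F{\left(76 \right)} = 14108 - 238 = 13870$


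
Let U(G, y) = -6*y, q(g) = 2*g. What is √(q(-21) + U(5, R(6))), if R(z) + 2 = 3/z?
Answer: I*√33 ≈ 5.7446*I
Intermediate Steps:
R(z) = -2 + 3/z
√(q(-21) + U(5, R(6))) = √(2*(-21) - 6*(-2 + 3/6)) = √(-42 - 6*(-2 + 3*(⅙))) = √(-42 - 6*(-2 + ½)) = √(-42 - 6*(-3/2)) = √(-42 + 9) = √(-33) = I*√33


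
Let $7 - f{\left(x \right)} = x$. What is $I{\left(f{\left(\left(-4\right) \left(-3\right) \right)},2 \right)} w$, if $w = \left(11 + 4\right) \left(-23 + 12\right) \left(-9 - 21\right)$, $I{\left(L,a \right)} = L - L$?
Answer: $0$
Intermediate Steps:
$f{\left(x \right)} = 7 - x$
$I{\left(L,a \right)} = 0$
$w = 4950$ ($w = 15 \left(-11\right) \left(-30\right) = \left(-165\right) \left(-30\right) = 4950$)
$I{\left(f{\left(\left(-4\right) \left(-3\right) \right)},2 \right)} w = 0 \cdot 4950 = 0$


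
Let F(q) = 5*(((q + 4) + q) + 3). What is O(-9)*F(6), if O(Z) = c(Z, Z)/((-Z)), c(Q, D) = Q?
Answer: -95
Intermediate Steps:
O(Z) = -1 (O(Z) = Z/((-Z)) = Z*(-1/Z) = -1)
F(q) = 35 + 10*q (F(q) = 5*(((4 + q) + q) + 3) = 5*((4 + 2*q) + 3) = 5*(7 + 2*q) = 35 + 10*q)
O(-9)*F(6) = -(35 + 10*6) = -(35 + 60) = -1*95 = -95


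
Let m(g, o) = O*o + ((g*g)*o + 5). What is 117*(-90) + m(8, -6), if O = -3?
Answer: -10891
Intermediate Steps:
m(g, o) = 5 - 3*o + o*g² (m(g, o) = -3*o + ((g*g)*o + 5) = -3*o + (g²*o + 5) = -3*o + (o*g² + 5) = -3*o + (5 + o*g²) = 5 - 3*o + o*g²)
117*(-90) + m(8, -6) = 117*(-90) + (5 - 3*(-6) - 6*8²) = -10530 + (5 + 18 - 6*64) = -10530 + (5 + 18 - 384) = -10530 - 361 = -10891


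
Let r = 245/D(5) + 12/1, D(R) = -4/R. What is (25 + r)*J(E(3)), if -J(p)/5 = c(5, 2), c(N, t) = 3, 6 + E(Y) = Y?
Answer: 16155/4 ≈ 4038.8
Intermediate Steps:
E(Y) = -6 + Y
J(p) = -15 (J(p) = -5*3 = -15)
r = -1177/4 (r = 245/((-4/5)) + 12/1 = 245/((-4*1/5)) + 12*1 = 245/(-4/5) + 12 = 245*(-5/4) + 12 = -1225/4 + 12 = -1177/4 ≈ -294.25)
(25 + r)*J(E(3)) = (25 - 1177/4)*(-15) = -1077/4*(-15) = 16155/4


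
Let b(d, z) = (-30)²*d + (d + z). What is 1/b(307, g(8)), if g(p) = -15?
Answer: 1/276592 ≈ 3.6154e-6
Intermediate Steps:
b(d, z) = z + 901*d (b(d, z) = 900*d + (d + z) = z + 901*d)
1/b(307, g(8)) = 1/(-15 + 901*307) = 1/(-15 + 276607) = 1/276592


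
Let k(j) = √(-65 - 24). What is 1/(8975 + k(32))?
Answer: 8975/80550714 - I*√89/80550714 ≈ 0.00011142 - 1.1712e-7*I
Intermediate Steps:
k(j) = I*√89 (k(j) = √(-89) = I*√89)
1/(8975 + k(32)) = 1/(8975 + I*√89)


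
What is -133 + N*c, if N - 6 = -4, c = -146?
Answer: -425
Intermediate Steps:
N = 2 (N = 6 - 4 = 2)
-133 + N*c = -133 + 2*(-146) = -133 - 292 = -425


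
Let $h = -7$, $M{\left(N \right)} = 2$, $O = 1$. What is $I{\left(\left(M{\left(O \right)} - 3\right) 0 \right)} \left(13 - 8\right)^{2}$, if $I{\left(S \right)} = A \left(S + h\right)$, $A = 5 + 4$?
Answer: $-1575$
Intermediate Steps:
$A = 9$
$I{\left(S \right)} = -63 + 9 S$ ($I{\left(S \right)} = 9 \left(S - 7\right) = 9 \left(-7 + S\right) = -63 + 9 S$)
$I{\left(\left(M{\left(O \right)} - 3\right) 0 \right)} \left(13 - 8\right)^{2} = \left(-63 + 9 \left(2 - 3\right) 0\right) \left(13 - 8\right)^{2} = \left(-63 + 9 \left(\left(-1\right) 0\right)\right) 5^{2} = \left(-63 + 9 \cdot 0\right) 25 = \left(-63 + 0\right) 25 = \left(-63\right) 25 = -1575$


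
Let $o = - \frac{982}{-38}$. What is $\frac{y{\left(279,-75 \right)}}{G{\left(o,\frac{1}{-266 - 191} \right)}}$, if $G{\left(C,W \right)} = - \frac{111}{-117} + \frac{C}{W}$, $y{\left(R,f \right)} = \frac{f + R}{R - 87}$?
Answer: $- \frac{12597}{140006240} \approx -8.9975 \cdot 10^{-5}$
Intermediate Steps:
$y{\left(R,f \right)} = \frac{R + f}{-87 + R}$
$o = \frac{491}{19}$ ($o = \left(-982\right) \left(- \frac{1}{38}\right) = \frac{491}{19} \approx 25.842$)
$G{\left(C,W \right)} = \frac{37}{39} + \frac{C}{W}$ ($G{\left(C,W \right)} = \left(-111\right) \left(- \frac{1}{117}\right) + \frac{C}{W} = \frac{37}{39} + \frac{C}{W}$)
$\frac{y{\left(279,-75 \right)}}{G{\left(o,\frac{1}{-266 - 191} \right)}} = \frac{\frac{1}{-87 + 279} \left(279 - 75\right)}{\frac{37}{39} + \frac{491}{19 \frac{1}{-266 - 191}}} = \frac{\frac{1}{192} \cdot 204}{\frac{37}{39} + \frac{491}{19 \frac{1}{-457}}} = \frac{\frac{1}{192} \cdot 204}{\frac{37}{39} + \frac{491}{19 \left(- \frac{1}{457}\right)}} = \frac{17}{16 \left(\frac{37}{39} + \frac{491}{19} \left(-457\right)\right)} = \frac{17}{16 \left(\frac{37}{39} - \frac{224387}{19}\right)} = \frac{17}{16 \left(- \frac{8750390}{741}\right)} = \frac{17}{16} \left(- \frac{741}{8750390}\right) = - \frac{12597}{140006240}$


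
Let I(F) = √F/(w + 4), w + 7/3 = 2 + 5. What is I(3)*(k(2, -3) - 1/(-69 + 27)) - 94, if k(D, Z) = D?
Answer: -94 + 85*√3/364 ≈ -93.596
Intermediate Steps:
w = 14/3 (w = -7/3 + (2 + 5) = -7/3 + 7 = 14/3 ≈ 4.6667)
I(F) = 3*√F/26 (I(F) = √F/(14/3 + 4) = √F/(26/3) = 3*√F/26)
I(3)*(k(2, -3) - 1/(-69 + 27)) - 94 = (3*√3/26)*(2 - 1/(-69 + 27)) - 94 = (3*√3/26)*(2 - 1/(-42)) - 94 = (3*√3/26)*(2 - 1*(-1/42)) - 94 = (3*√3/26)*(2 + 1/42) - 94 = (3*√3/26)*(85/42) - 94 = 85*√3/364 - 94 = -94 + 85*√3/364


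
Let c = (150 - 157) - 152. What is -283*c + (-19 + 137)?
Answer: 45115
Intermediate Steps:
c = -159 (c = -7 - 152 = -159)
-283*c + (-19 + 137) = -283*(-159) + (-19 + 137) = 44997 + 118 = 45115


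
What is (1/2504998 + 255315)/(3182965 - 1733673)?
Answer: 639563564371/3630473561416 ≈ 0.17617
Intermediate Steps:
(1/2504998 + 255315)/(3182965 - 1733673) = (1/2504998 + 255315)/1449292 = (639563564371/2504998)*(1/1449292) = 639563564371/3630473561416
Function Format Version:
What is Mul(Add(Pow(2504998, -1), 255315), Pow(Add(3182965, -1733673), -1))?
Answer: Rational(639563564371, 3630473561416) ≈ 0.17617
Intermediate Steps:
Mul(Add(Pow(2504998, -1), 255315), Pow(Add(3182965, -1733673), -1)) = Mul(Add(Rational(1, 2504998), 255315), Pow(1449292, -1)) = Mul(Rational(639563564371, 2504998), Rational(1, 1449292)) = Rational(639563564371, 3630473561416)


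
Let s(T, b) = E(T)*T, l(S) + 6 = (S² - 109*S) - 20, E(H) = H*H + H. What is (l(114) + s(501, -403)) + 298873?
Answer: 126301919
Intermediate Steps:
E(H) = H + H² (E(H) = H² + H = H + H²)
l(S) = -26 + S² - 109*S (l(S) = -6 + ((S² - 109*S) - 20) = -6 + (-20 + S² - 109*S) = -26 + S² - 109*S)
s(T, b) = T²*(1 + T) (s(T, b) = (T*(1 + T))*T = T²*(1 + T))
(l(114) + s(501, -403)) + 298873 = ((-26 + 114² - 109*114) + 501²*(1 + 501)) + 298873 = ((-26 + 12996 - 12426) + 251001*502) + 298873 = (544 + 126002502) + 298873 = 126003046 + 298873 = 126301919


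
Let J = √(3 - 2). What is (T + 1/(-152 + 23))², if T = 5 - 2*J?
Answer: 148996/16641 ≈ 8.9536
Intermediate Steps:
J = 1 (J = √1 = 1)
T = 3 (T = 5 - 2*1 = 5 - 2 = 3)
(T + 1/(-152 + 23))² = (3 + 1/(-152 + 23))² = (3 + 1/(-129))² = (3 - 1/129)² = (386/129)² = 148996/16641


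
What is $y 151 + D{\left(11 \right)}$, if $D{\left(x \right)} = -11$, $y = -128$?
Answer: $-19339$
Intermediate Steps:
$y 151 + D{\left(11 \right)} = \left(-128\right) 151 - 11 = -19328 - 11 = -19339$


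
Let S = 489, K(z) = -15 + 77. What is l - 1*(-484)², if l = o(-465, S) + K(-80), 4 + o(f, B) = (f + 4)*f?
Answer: -19833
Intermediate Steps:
K(z) = 62
o(f, B) = -4 + f*(4 + f) (o(f, B) = -4 + (f + 4)*f = -4 + (4 + f)*f = -4 + f*(4 + f))
l = 214423 (l = (-4 + (-465)² + 4*(-465)) + 62 = (-4 + 216225 - 1860) + 62 = 214361 + 62 = 214423)
l - 1*(-484)² = 214423 - 1*(-484)² = 214423 - 1*234256 = 214423 - 234256 = -19833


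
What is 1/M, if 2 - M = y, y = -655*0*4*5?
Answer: 1/2 ≈ 0.50000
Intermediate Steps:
y = 0 (y = -0*5 = -655*0 = 0)
M = 2 (M = 2 - 1*0 = 2 + 0 = 2)
1/M = 1/2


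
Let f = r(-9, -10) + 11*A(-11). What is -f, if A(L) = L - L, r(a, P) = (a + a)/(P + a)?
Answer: -18/19 ≈ -0.94737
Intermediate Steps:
r(a, P) = 2*a/(P + a) (r(a, P) = (2*a)/(P + a) = 2*a/(P + a))
A(L) = 0
f = 18/19 (f = 2*(-9)/(-10 - 9) + 11*0 = 2*(-9)/(-19) + 0 = 2*(-9)*(-1/19) + 0 = 18/19 + 0 = 18/19 ≈ 0.94737)
-f = -1*18/19 = -18/19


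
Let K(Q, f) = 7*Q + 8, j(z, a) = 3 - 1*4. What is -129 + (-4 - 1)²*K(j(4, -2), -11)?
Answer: -104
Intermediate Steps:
j(z, a) = -1 (j(z, a) = 3 - 4 = -1)
K(Q, f) = 8 + 7*Q
-129 + (-4 - 1)²*K(j(4, -2), -11) = -129 + (-4 - 1)²*(8 + 7*(-1)) = -129 + (-5)²*(8 - 7) = -129 + 25*1 = -129 + 25 = -104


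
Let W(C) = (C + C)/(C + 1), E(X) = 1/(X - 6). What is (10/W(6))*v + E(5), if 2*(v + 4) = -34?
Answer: -247/2 ≈ -123.50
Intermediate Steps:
E(X) = 1/(-6 + X)
v = -21 (v = -4 + (1/2)*(-34) = -4 - 17 = -21)
W(C) = 2*C/(1 + C) (W(C) = (2*C)/(1 + C) = 2*C/(1 + C))
(10/W(6))*v + E(5) = (10/((2*6/(1 + 6))))*(-21) + 1/(-6 + 5) = (10/((2*6/7)))*(-21) + 1/(-1) = (10/((2*6*(1/7))))*(-21) - 1 = (10/(12/7))*(-21) - 1 = (10*(7/12))*(-21) - 1 = (35/6)*(-21) - 1 = -245/2 - 1 = -247/2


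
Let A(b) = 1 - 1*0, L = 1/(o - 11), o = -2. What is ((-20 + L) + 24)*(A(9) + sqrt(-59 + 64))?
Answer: 51/13 + 51*sqrt(5)/13 ≈ 12.695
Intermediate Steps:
L = -1/13 (L = 1/(-2 - 11) = 1/(-13) = -1/13 ≈ -0.076923)
A(b) = 1 (A(b) = 1 + 0 = 1)
((-20 + L) + 24)*(A(9) + sqrt(-59 + 64)) = ((-20 - 1/13) + 24)*(1 + sqrt(-59 + 64)) = (-261/13 + 24)*(1 + sqrt(5)) = 51*(1 + sqrt(5))/13 = 51/13 + 51*sqrt(5)/13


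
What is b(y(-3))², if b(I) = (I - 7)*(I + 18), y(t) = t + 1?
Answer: 20736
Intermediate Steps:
y(t) = 1 + t
b(I) = (-7 + I)*(18 + I)
b(y(-3))² = (-126 + (1 - 3)² + 11*(1 - 3))² = (-126 + (-2)² + 11*(-2))² = (-126 + 4 - 22)² = (-144)² = 20736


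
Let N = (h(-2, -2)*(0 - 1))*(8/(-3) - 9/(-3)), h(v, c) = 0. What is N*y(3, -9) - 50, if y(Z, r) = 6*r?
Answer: -50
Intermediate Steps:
N = 0 (N = (0*(0 - 1))*(8/(-3) - 9/(-3)) = (0*(-1))*(8*(-⅓) - 9*(-⅓)) = 0*(-8/3 + 3) = 0*(⅓) = 0)
N*y(3, -9) - 50 = 0*(6*(-9)) - 50 = 0*(-54) - 50 = 0 - 50 = -50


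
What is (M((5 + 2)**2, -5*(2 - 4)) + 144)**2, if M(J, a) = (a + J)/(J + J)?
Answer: 200817241/9604 ≈ 20910.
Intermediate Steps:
M(J, a) = (J + a)/(2*J) (M(J, a) = (J + a)/((2*J)) = (J + a)*(1/(2*J)) = (J + a)/(2*J))
(M((5 + 2)**2, -5*(2 - 4)) + 144)**2 = (((5 + 2)**2 - 5*(2 - 4))/(2*((5 + 2)**2)) + 144)**2 = ((7**2 - 5*(-2))/(2*(7**2)) + 144)**2 = ((1/2)*(49 + 10)/49 + 144)**2 = ((1/2)*(1/49)*59 + 144)**2 = (59/98 + 144)**2 = (14171/98)**2 = 200817241/9604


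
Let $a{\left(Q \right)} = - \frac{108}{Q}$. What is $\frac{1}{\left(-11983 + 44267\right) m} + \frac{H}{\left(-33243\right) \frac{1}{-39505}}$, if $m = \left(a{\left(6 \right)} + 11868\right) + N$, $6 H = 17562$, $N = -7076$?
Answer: $\frac{2545930253520629}{731934002184} \approx 3478.4$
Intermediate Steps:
$H = 2927$ ($H = \frac{1}{6} \cdot 17562 = 2927$)
$m = 4774$ ($m = \left(- \frac{108}{6} + 11868\right) - 7076 = \left(\left(-108\right) \frac{1}{6} + 11868\right) - 7076 = \left(-18 + 11868\right) - 7076 = 11850 - 7076 = 4774$)
$\frac{1}{\left(-11983 + 44267\right) m} + \frac{H}{\left(-33243\right) \frac{1}{-39505}} = \frac{1}{\left(-11983 + 44267\right) 4774} + \frac{2927}{\left(-33243\right) \frac{1}{-39505}} = \frac{1}{32284} \cdot \frac{1}{4774} + \frac{2927}{\left(-33243\right) \left(- \frac{1}{39505}\right)} = \frac{1}{32284} \cdot \frac{1}{4774} + \frac{2927}{\frac{33243}{39505}} = \frac{1}{154123816} + 2927 \cdot \frac{39505}{33243} = \frac{1}{154123816} + \frac{115631135}{33243} = \frac{2545930253520629}{731934002184}$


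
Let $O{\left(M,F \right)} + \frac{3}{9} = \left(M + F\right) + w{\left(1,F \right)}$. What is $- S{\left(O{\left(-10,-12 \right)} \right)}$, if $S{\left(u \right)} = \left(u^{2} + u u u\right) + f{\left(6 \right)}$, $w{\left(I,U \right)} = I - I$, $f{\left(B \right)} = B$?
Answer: $\frac{287134}{27} \approx 10635.0$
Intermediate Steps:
$w{\left(I,U \right)} = 0$
$O{\left(M,F \right)} = - \frac{1}{3} + F + M$ ($O{\left(M,F \right)} = - \frac{1}{3} + \left(\left(M + F\right) + 0\right) = - \frac{1}{3} + \left(\left(F + M\right) + 0\right) = - \frac{1}{3} + \left(F + M\right) = - \frac{1}{3} + F + M$)
$S{\left(u \right)} = 6 + u^{2} + u^{3}$ ($S{\left(u \right)} = \left(u^{2} + u u u\right) + 6 = \left(u^{2} + u^{2} u\right) + 6 = \left(u^{2} + u^{3}\right) + 6 = 6 + u^{2} + u^{3}$)
$- S{\left(O{\left(-10,-12 \right)} \right)} = - (6 + \left(- \frac{1}{3} - 12 - 10\right)^{2} + \left(- \frac{1}{3} - 12 - 10\right)^{3}) = - (6 + \left(- \frac{67}{3}\right)^{2} + \left(- \frac{67}{3}\right)^{3}) = - (6 + \frac{4489}{9} - \frac{300763}{27}) = \left(-1\right) \left(- \frac{287134}{27}\right) = \frac{287134}{27}$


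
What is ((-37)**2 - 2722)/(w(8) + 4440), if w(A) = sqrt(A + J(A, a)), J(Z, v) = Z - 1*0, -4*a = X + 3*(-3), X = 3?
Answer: -123/404 ≈ -0.30446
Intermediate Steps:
a = 3/2 (a = -(3 + 3*(-3))/4 = -(3 - 9)/4 = -1/4*(-6) = 3/2 ≈ 1.5000)
J(Z, v) = Z (J(Z, v) = Z + 0 = Z)
w(A) = sqrt(2)*sqrt(A) (w(A) = sqrt(A + A) = sqrt(2*A) = sqrt(2)*sqrt(A))
((-37)**2 - 2722)/(w(8) + 4440) = ((-37)**2 - 2722)/(sqrt(2)*sqrt(8) + 4440) = (1369 - 2722)/(sqrt(2)*(2*sqrt(2)) + 4440) = -1353/(4 + 4440) = -1353/4444 = -1353*1/4444 = -123/404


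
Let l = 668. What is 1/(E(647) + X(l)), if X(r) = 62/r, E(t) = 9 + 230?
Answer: 334/79857 ≈ 0.0041825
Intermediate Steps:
E(t) = 239
1/(E(647) + X(l)) = 1/(239 + 62/668) = 1/(239 + 62*(1/668)) = 1/(239 + 31/334) = 1/(79857/334) = 334/79857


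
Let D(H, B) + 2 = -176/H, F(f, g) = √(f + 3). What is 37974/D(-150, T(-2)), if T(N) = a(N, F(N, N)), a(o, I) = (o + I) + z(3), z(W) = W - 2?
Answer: -1424025/31 ≈ -45936.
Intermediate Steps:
F(f, g) = √(3 + f)
z(W) = -2 + W
a(o, I) = 1 + I + o (a(o, I) = (o + I) + (-2 + 3) = (I + o) + 1 = 1 + I + o)
T(N) = 1 + N + √(3 + N) (T(N) = 1 + √(3 + N) + N = 1 + N + √(3 + N))
D(H, B) = -2 - 176/H
37974/D(-150, T(-2)) = 37974/(-2 - 176/(-150)) = 37974/(-2 - 176*(-1/150)) = 37974/(-2 + 88/75) = 37974/(-62/75) = 37974*(-75/62) = -1424025/31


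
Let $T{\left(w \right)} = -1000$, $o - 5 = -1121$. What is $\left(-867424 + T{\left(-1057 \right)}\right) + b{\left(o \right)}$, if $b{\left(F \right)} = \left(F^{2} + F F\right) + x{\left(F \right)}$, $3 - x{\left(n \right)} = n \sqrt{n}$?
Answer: $1622491 + 6696 i \sqrt{31} \approx 1.6225 \cdot 10^{6} + 37282.0 i$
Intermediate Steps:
$x{\left(n \right)} = 3 - n^{\frac{3}{2}}$ ($x{\left(n \right)} = 3 - n \sqrt{n} = 3 - n^{\frac{3}{2}}$)
$o = -1116$ ($o = 5 - 1121 = -1116$)
$b{\left(F \right)} = 3 - F^{\frac{3}{2}} + 2 F^{2}$ ($b{\left(F \right)} = \left(F^{2} + F F\right) - \left(-3 + F^{\frac{3}{2}}\right) = \left(F^{2} + F^{2}\right) - \left(-3 + F^{\frac{3}{2}}\right) = 2 F^{2} - \left(-3 + F^{\frac{3}{2}}\right) = 3 - F^{\frac{3}{2}} + 2 F^{2}$)
$\left(-867424 + T{\left(-1057 \right)}\right) + b{\left(o \right)} = \left(-867424 - 1000\right) + \left(3 - \left(-1116\right)^{\frac{3}{2}} + 2 \left(-1116\right)^{2}\right) = -868424 + \left(3 - - 6696 i \sqrt{31} + 2 \cdot 1245456\right) = -868424 + \left(3 + 6696 i \sqrt{31} + 2490912\right) = -868424 + \left(2490915 + 6696 i \sqrt{31}\right) = 1622491 + 6696 i \sqrt{31}$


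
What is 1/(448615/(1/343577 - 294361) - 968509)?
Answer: -101135669296/97950960067995519 ≈ -1.0325e-6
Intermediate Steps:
1/(448615/(1/343577 - 294361) - 968509) = 1/(448615/(-101135669296/343577) - 968509) = 1/(448615*(-343577/101135669296) - 968509) = 1/(-154133795855/101135669296 - 968509) = 1/(-97950960067995519/101135669296) = -101135669296/97950960067995519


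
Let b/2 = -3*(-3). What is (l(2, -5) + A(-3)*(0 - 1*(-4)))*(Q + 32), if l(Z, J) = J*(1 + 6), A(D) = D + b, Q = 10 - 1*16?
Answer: 650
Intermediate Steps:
Q = -6 (Q = 10 - 16 = -6)
b = 18 (b = 2*(-3*(-3)) = 2*9 = 18)
A(D) = 18 + D (A(D) = D + 18 = 18 + D)
l(Z, J) = 7*J (l(Z, J) = J*7 = 7*J)
(l(2, -5) + A(-3)*(0 - 1*(-4)))*(Q + 32) = (7*(-5) + (18 - 3)*(0 - 1*(-4)))*(-6 + 32) = (-35 + 15*(0 + 4))*26 = (-35 + 15*4)*26 = (-35 + 60)*26 = 25*26 = 650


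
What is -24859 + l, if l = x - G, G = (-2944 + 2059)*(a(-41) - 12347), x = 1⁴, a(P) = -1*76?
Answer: -11019213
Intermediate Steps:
a(P) = -76
x = 1
G = 10994355 (G = (-2944 + 2059)*(-76 - 12347) = -885*(-12423) = 10994355)
l = -10994354 (l = 1 - 1*10994355 = 1 - 10994355 = -10994354)
-24859 + l = -24859 - 10994354 = -11019213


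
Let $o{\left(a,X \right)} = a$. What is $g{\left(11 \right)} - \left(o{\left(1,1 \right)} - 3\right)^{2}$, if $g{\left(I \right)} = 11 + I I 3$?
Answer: $370$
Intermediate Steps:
$g{\left(I \right)} = 11 + 3 I^{2}$ ($g{\left(I \right)} = 11 + I^{2} \cdot 3 = 11 + 3 I^{2}$)
$g{\left(11 \right)} - \left(o{\left(1,1 \right)} - 3\right)^{2} = \left(11 + 3 \cdot 11^{2}\right) - \left(1 - 3\right)^{2} = \left(11 + 3 \cdot 121\right) - \left(-2\right)^{2} = \left(11 + 363\right) - 4 = 374 - 4 = 370$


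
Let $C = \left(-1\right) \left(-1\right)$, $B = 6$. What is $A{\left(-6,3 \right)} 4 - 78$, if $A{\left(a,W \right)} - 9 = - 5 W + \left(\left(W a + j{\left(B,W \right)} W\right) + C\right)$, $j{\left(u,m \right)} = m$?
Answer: $-134$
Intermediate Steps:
$C = 1$
$A{\left(a,W \right)} = 10 + W^{2} - 5 W + W a$ ($A{\left(a,W \right)} = 9 - \left(-1 + 5 W - W W - W a\right) = 9 - \left(-1 - W^{2} + 5 W - W a\right) = 9 + \left(1 + W^{2} - 5 W + W a\right) = 10 + W^{2} - 5 W + W a$)
$A{\left(-6,3 \right)} 4 - 78 = \left(10 + 3^{2} - 15 + 3 \left(-6\right)\right) 4 - 78 = \left(10 + 9 - 15 - 18\right) 4 - 78 = \left(-14\right) 4 - 78 = -56 - 78 = -134$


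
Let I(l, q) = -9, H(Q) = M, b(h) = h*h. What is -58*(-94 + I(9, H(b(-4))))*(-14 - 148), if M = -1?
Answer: -967788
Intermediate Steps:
b(h) = h**2
H(Q) = -1
-58*(-94 + I(9, H(b(-4))))*(-14 - 148) = -58*(-94 - 9)*(-14 - 148) = -(-5974)*(-162) = -58*16686 = -967788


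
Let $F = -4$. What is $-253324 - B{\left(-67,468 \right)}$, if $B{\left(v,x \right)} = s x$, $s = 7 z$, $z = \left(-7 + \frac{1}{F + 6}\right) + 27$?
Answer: $-320482$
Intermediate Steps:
$z = \frac{41}{2}$ ($z = \left(-7 + \frac{1}{-4 + 6}\right) + 27 = \left(-7 + \frac{1}{2}\right) + 27 = - \frac{13}{2} + 27 = \frac{41}{2} \approx 20.5$)
$s = \frac{287}{2}$ ($s = 7 \cdot \frac{41}{2} = \frac{287}{2} \approx 143.5$)
$B{\left(v,x \right)} = \frac{287 x}{2}$
$-253324 - B{\left(-67,468 \right)} = -253324 - \frac{287}{2} \cdot 468 = -253324 - 67158 = -320482$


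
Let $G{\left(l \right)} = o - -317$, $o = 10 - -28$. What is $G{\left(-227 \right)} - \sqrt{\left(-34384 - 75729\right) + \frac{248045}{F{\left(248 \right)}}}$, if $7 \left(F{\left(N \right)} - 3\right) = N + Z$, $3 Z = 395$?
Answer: $355 - \frac{i \sqrt{152830550962}}{1202} \approx 355.0 - 325.24 i$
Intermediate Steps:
$Z = \frac{395}{3}$ ($Z = \frac{1}{3} \cdot 395 = \frac{395}{3} \approx 131.67$)
$F{\left(N \right)} = \frac{458}{21} + \frac{N}{7}$ ($F{\left(N \right)} = 3 + \frac{N + \frac{395}{3}}{7} = 3 + \frac{\frac{395}{3} + N}{7} = 3 + \left(\frac{395}{21} + \frac{N}{7}\right) = \frac{458}{21} + \frac{N}{7}$)
$o = 38$ ($o = 10 + 28 = 38$)
$G{\left(l \right)} = 355$ ($G{\left(l \right)} = 38 - -317 = 38 + 317 = 355$)
$G{\left(-227 \right)} - \sqrt{\left(-34384 - 75729\right) + \frac{248045}{F{\left(248 \right)}}} = 355 - \sqrt{\left(-34384 - 75729\right) + \frac{248045}{\frac{458}{21} + \frac{1}{7} \cdot 248}} = 355 - \sqrt{-110113 + \frac{248045}{\frac{458}{21} + \frac{248}{7}}} = 355 - \sqrt{-110113 + \frac{248045}{\frac{1202}{21}}} = 355 - \sqrt{-110113 + 248045 \cdot \frac{21}{1202}} = 355 - \sqrt{-110113 + \frac{5208945}{1202}} = 355 - \sqrt{- \frac{127146881}{1202}} = 355 - \frac{i \sqrt{152830550962}}{1202}$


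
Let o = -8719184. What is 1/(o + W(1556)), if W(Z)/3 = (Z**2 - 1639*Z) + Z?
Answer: -1/9101960 ≈ -1.0987e-7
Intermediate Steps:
W(Z) = -4914*Z + 3*Z**2 (W(Z) = 3*((Z**2 - 1639*Z) + Z) = 3*(Z**2 - 1638*Z) = -4914*Z + 3*Z**2)
1/(o + W(1556)) = 1/(-8719184 + 3*1556*(-1638 + 1556)) = 1/(-8719184 + 3*1556*(-82)) = 1/(-8719184 - 382776) = 1/(-9101960) = -1/9101960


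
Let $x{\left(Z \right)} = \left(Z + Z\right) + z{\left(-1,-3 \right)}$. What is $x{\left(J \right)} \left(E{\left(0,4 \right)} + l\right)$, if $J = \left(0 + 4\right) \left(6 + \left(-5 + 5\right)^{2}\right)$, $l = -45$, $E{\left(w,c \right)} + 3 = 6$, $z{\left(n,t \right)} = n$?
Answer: $-1974$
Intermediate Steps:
$E{\left(w,c \right)} = 3$ ($E{\left(w,c \right)} = -3 + 6 = 3$)
$J = 24$ ($J = 4 \left(6 + 0^{2}\right) = 4 \left(6 + 0\right) = 4 \cdot 6 = 24$)
$x{\left(Z \right)} = -1 + 2 Z$ ($x{\left(Z \right)} = \left(Z + Z\right) - 1 = 2 Z - 1 = -1 + 2 Z$)
$x{\left(J \right)} \left(E{\left(0,4 \right)} + l\right) = \left(-1 + 2 \cdot 24\right) \left(3 - 45\right) = \left(-1 + 48\right) \left(-42\right) = 47 \left(-42\right) = -1974$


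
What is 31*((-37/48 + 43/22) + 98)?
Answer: 1623439/528 ≈ 3074.7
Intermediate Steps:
31*((-37/48 + 43/22) + 98) = 31*(625/528 + 98) = 31*(52369/528) = 1623439/528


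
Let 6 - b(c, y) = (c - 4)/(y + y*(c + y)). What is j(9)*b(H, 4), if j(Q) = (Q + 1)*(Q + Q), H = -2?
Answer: 1170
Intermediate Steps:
j(Q) = 2*Q*(1 + Q) (j(Q) = (1 + Q)*(2*Q) = 2*Q*(1 + Q))
b(c, y) = 6 - (-4 + c)/(y + y*(c + y)) (b(c, y) = 6 - (c - 4)/(y + y*(c + y)) = 6 - (-4 + c)/(y + y*(c + y)))
j(9)*b(H, 4) = (2*9*(1 + 9))*((4 - 1*(-2) + 6*4 + 6*4² + 6*(-2)*4)/(4*(1 - 2 + 4))) = (2*9*10)*((¼)*(4 + 2 + 24 + 6*16 - 48)/3) = 180*((¼)*(⅓)*(4 + 2 + 24 + 96 - 48)) = 180*((¼)*(⅓)*78) = 180*(13/2) = 1170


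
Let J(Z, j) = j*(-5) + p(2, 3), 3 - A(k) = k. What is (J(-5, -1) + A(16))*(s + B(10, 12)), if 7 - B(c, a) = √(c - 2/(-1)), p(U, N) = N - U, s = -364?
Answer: 2499 + 14*√3 ≈ 2523.3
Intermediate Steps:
A(k) = 3 - k
B(c, a) = 7 - √(2 + c) (B(c, a) = 7 - √(c - 2/(-1)) = 7 - √(c - 2*(-1)) = 7 - √(c + 2) = 7 - √(2 + c))
J(Z, j) = 1 - 5*j (J(Z, j) = j*(-5) + (3 - 1*2) = -5*j + (3 - 2) = -5*j + 1 = 1 - 5*j)
(J(-5, -1) + A(16))*(s + B(10, 12)) = ((1 - 5*(-1)) + (3 - 1*16))*(-364 + (7 - √(2 + 10))) = ((1 + 5) + (3 - 16))*(-364 + (7 - √12)) = (6 - 13)*(-364 + (7 - 2*√3)) = -7*(-364 + (7 - 2*√3)) = -7*(-357 - 2*√3) = 2499 + 14*√3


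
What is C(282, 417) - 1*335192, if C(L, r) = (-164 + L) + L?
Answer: -334792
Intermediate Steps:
C(L, r) = -164 + 2*L
C(282, 417) - 1*335192 = (-164 + 2*282) - 1*335192 = (-164 + 564) - 335192 = 400 - 335192 = -334792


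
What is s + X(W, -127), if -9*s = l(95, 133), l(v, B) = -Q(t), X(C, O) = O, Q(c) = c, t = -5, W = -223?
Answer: -1148/9 ≈ -127.56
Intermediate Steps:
l(v, B) = 5 (l(v, B) = -1*(-5) = 5)
s = -5/9 (s = -1/9*5 = -5/9 ≈ -0.55556)
s + X(W, -127) = -5/9 - 127 = -1148/9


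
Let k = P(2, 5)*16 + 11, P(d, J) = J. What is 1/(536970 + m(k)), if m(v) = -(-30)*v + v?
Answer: 1/539791 ≈ 1.8526e-6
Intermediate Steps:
k = 91 (k = 5*16 + 11 = 80 + 11 = 91)
m(v) = 31*v (m(v) = 30*v + v = 31*v)
1/(536970 + m(k)) = 1/(536970 + 31*91) = 1/(536970 + 2821) = 1/539791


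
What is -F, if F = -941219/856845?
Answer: 941219/856845 ≈ 1.0985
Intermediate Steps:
F = -941219/856845 (F = -941219*1/856845 = -941219/856845 ≈ -1.0985)
-F = -1*(-941219/856845) = 941219/856845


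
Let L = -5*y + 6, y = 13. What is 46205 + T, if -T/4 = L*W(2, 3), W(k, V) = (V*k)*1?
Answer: 47621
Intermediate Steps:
W(k, V) = V*k
L = -59 (L = -5*13 + 6 = -65 + 6 = -59)
T = 1416 (T = -(-236)*3*2 = -(-236)*6 = -4*(-354) = 1416)
46205 + T = 46205 + 1416 = 47621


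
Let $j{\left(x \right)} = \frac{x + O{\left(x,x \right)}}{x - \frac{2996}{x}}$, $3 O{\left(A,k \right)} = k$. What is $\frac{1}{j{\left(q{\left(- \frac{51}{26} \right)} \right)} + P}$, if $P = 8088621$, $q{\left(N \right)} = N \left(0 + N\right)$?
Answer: $\frac{1362334895}{11019410631709527} \approx 1.2363 \cdot 10^{-7}$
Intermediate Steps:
$q{\left(N \right)} = N^{2}$ ($q{\left(N \right)} = N N = N^{2}$)
$O{\left(A,k \right)} = \frac{k}{3}$
$j{\left(x \right)} = \frac{4 x}{3 \left(x - \frac{2996}{x}\right)}$ ($j{\left(x \right)} = \frac{x + \frac{x}{3}}{x - \frac{2996}{x}} = \frac{\frac{4}{3} x}{x - \frac{2996}{x}} = \frac{4 x}{3 \left(x - \frac{2996}{x}\right)}$)
$\frac{1}{j{\left(q{\left(- \frac{51}{26} \right)} \right)} + P} = \frac{1}{\frac{4 \left(\left(- \frac{51}{26}\right)^{2}\right)^{2}}{3 \left(-2996 + \left(\left(- \frac{51}{26}\right)^{2}\right)^{2}\right)} + 8088621} = \frac{1}{\frac{4 \left(\frac{2601}{676}\right)^{2}}{3 \left(-2996 + \left(\frac{2601}{676}\right)^{2}\right)} + 8088621} = \frac{1}{\frac{4}{3} \cdot \frac{6765201}{456976} \frac{1}{-2996 + \frac{6765201}{456976}} + 8088621} = \frac{1}{\frac{4}{3} \cdot \frac{6765201}{456976} \frac{1}{- \frac{1362334895}{456976}} + 8088621} = \frac{1}{\frac{4}{3} \cdot \frac{6765201}{456976} \left(- \frac{456976}{1362334895}\right) + 8088621} = \frac{1}{- \frac{9020268}{1362334895} + 8088621} = \frac{1}{\frac{11019410631709527}{1362334895}} = \frac{1362334895}{11019410631709527}$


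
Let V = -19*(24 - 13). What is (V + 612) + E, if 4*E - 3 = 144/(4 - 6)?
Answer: 1543/4 ≈ 385.75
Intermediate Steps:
E = -69/4 (E = ¾ + (144/(4 - 6))/4 = ¾ + (144/(-2))/4 = ¾ + (-½*144)/4 = ¾ + (¼)*(-72) = ¾ - 18 = -69/4 ≈ -17.250)
V = -209 (V = -19*11 = -209)
(V + 612) + E = (-209 + 612) - 69/4 = 403 - 69/4 = 1543/4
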